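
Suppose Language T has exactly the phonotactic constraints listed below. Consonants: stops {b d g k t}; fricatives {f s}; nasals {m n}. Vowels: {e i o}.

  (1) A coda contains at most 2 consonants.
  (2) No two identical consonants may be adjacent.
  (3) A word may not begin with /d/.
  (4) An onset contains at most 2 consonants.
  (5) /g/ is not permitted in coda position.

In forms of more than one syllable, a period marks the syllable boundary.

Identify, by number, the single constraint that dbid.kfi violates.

dbid.kfi: word begins with /d/.
This is a violation of constraint 3: "A word may not begin with /d/."
The remaining constraints (1, 2, 4, 5) are satisfied.

3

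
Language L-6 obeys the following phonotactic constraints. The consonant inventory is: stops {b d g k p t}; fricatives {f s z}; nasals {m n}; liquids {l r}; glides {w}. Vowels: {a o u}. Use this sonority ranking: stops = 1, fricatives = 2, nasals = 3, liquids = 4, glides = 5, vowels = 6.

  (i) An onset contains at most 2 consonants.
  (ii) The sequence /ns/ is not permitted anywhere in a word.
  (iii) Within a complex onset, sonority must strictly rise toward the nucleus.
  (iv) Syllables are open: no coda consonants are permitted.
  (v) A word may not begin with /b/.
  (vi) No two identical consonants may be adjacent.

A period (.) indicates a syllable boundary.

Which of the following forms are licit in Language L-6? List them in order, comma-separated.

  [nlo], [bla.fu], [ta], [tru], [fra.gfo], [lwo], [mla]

[nlo], [ta], [tru], [fra.gfo], [lwo], [mla]

[nlo] — σ1 onset /nl/ (3→4 rises), coda /∅/ ok → licit
[bla.fu] — violates constraint (v): word begins with /b/ → illicit
[ta] — σ1 onset /t/, coda /∅/ ok → licit
[tru] — σ1 onset /tr/ (1→4 rises), coda /∅/ ok → licit
[fra.gfo] — σ1 onset /fr/ (2→4 rises), coda /∅/ ok; σ2 onset /gf/ (1→2 rises), coda /∅/ ok → licit
[lwo] — σ1 onset /lw/ (4→5 rises), coda /∅/ ok → licit
[mla] — σ1 onset /ml/ (3→4 rises), coda /∅/ ok → licit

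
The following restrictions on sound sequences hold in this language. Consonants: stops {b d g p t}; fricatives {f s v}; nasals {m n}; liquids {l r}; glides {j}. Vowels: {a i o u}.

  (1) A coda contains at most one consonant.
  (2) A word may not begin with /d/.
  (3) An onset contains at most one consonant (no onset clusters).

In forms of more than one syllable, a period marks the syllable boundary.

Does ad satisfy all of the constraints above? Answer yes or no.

yes

ad — σ1 onset /∅/, coda /d/ ok → licit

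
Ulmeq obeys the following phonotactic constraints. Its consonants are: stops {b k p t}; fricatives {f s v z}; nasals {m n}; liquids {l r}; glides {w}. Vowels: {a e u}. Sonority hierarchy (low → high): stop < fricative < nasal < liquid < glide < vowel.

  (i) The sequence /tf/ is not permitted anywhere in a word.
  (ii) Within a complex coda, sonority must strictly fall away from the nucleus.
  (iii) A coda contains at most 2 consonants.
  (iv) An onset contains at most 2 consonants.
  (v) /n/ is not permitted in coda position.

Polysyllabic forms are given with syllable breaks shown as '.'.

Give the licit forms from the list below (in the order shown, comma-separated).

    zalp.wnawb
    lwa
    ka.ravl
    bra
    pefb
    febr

zalp.wnawb, lwa, bra, pefb

zalp.wnawb — σ1 onset /z/, coda /lp/ (4→1 falls) ok; σ2 onset /wn/ (2C), coda /wb/ (5→1 falls) ok → licit
lwa — σ1 onset /lw/ (2C), coda /∅/ ok → licit
ka.ravl — violates constraint (ii): syllable 2 coda /vl/: /v/ (fricative, 2) → /l/ (liquid, 4) does not fall → illicit
bra — σ1 onset /br/ (2C), coda /∅/ ok → licit
pefb — σ1 onset /p/, coda /fb/ (2→1 falls) ok → licit
febr — violates constraint (ii): syllable 1 coda /br/: /b/ (stop, 1) → /r/ (liquid, 4) does not fall → illicit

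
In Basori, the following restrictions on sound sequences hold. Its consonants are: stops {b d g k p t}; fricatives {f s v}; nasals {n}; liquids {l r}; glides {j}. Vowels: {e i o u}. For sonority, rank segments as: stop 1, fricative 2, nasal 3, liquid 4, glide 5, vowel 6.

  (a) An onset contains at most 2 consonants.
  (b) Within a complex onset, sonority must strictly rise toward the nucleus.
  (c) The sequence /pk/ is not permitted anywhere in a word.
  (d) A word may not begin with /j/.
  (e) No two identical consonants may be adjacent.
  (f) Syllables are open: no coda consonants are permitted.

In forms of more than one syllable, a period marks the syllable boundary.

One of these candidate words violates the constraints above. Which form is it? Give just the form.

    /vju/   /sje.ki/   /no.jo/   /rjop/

/rjop/

/vju/ — σ1 onset /vj/ (2→5 rises), coda /∅/ ok → phonotactically legal
/sje.ki/ — σ1 onset /sj/ (2→5 rises), coda /∅/ ok; σ2 onset /k/, coda /∅/ ok → phonotactically legal
/no.jo/ — σ1 onset /n/, coda /∅/ ok; σ2 onset /j/, coda /∅/ ok → phonotactically legal
/rjop/ — violates constraint (f): syllable 1 coda /p/ has 1 consonant (> 0) → phonotactically illegal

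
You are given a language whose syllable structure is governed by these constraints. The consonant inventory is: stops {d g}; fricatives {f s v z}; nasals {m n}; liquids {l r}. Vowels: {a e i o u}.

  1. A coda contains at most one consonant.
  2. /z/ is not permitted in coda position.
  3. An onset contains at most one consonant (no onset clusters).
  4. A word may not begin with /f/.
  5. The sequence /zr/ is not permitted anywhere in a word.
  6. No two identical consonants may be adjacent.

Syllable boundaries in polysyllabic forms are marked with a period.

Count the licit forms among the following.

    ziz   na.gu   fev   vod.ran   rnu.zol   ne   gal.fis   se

5

ziz — violates constraint 2: syllable 1 coda contains /z/ → illicit
na.gu — σ1 onset /n/, coda /∅/ ok; σ2 onset /g/, coda /∅/ ok → licit
fev — violates constraint 4: word begins with /f/ → illicit
vod.ran — σ1 onset /v/, coda /d/ ok; σ2 onset /r/, coda /n/ ok → licit
rnu.zol — violates constraint 3: syllable 1 onset /rn/ has 2 consonants (> 1) → illicit
ne — σ1 onset /n/, coda /∅/ ok → licit
gal.fis — σ1 onset /g/, coda /l/ ok; σ2 onset /f/, coda /s/ ok → licit
se — σ1 onset /s/, coda /∅/ ok → licit
Licit: na.gu, vod.ran, ne, gal.fis, se → 5.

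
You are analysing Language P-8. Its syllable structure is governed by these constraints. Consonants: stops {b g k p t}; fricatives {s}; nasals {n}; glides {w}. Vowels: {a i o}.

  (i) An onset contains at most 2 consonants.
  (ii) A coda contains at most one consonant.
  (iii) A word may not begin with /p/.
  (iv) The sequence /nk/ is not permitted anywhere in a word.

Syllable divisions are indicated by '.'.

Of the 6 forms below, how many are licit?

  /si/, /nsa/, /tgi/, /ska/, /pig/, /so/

5

/si/ — σ1 onset /s/, coda /∅/ ok → licit
/nsa/ — σ1 onset /ns/ (2C), coda /∅/ ok → licit
/tgi/ — σ1 onset /tg/ (2C), coda /∅/ ok → licit
/ska/ — σ1 onset /sk/ (2C), coda /∅/ ok → licit
/pig/ — violates constraint (iii): word begins with /p/ → illicit
/so/ — σ1 onset /s/, coda /∅/ ok → licit
Licit: /si/, /nsa/, /tgi/, /ska/, /so/ → 5.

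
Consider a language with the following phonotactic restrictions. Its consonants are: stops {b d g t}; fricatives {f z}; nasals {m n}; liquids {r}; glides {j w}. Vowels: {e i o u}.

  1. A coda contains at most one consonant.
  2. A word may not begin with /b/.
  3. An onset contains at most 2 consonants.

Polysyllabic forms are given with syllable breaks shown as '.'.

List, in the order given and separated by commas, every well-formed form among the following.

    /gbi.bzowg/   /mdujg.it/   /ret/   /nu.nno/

/ret/, /nu.nno/

/gbi.bzowg/ — violates constraint 1: syllable 2 coda /wg/ has 2 consonants (> 1) → ill-formed
/mdujg.it/ — violates constraint 1: syllable 1 coda /jg/ has 2 consonants (> 1) → ill-formed
/ret/ — σ1 onset /r/, coda /t/ ok → well-formed
/nu.nno/ — σ1 onset /n/, coda /∅/ ok; σ2 onset /nn/ (2C), coda /∅/ ok → well-formed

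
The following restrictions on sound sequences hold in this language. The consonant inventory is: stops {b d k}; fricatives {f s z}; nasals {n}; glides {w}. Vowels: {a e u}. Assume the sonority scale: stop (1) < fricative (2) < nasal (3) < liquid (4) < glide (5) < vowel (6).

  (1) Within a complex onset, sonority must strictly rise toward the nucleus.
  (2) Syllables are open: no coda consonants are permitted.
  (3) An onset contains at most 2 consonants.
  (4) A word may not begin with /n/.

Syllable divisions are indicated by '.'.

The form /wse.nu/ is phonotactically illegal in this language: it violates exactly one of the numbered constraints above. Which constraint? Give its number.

1

/wse.nu/: syllable 1 onset /ws/: /w/ (glide, 5) → /s/ (fricative, 2) does not rise.
This is a violation of constraint 1: "Within a complex onset, sonority must strictly rise toward the nucleus."
The remaining constraints (2, 3, 4) are satisfied.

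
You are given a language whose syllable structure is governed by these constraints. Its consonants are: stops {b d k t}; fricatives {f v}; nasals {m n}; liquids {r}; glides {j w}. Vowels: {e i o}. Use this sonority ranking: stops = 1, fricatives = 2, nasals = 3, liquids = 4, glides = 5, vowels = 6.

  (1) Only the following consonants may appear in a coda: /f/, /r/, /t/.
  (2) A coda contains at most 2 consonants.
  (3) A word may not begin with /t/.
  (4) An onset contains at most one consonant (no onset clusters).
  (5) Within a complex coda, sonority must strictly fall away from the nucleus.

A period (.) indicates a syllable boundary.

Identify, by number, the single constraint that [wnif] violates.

4

[wnif]: syllable 1 onset /wn/ has 2 consonants (> 1).
This is a violation of constraint 4: "An onset contains at most one consonant (no onset clusters)."
The remaining constraints (1, 2, 3, 5) are satisfied.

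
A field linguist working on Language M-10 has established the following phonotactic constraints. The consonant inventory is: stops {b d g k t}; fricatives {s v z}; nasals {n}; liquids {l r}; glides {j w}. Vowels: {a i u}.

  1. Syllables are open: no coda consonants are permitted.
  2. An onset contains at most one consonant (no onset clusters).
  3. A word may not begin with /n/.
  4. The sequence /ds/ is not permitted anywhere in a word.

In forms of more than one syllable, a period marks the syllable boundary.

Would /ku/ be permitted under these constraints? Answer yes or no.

/ku/ — σ1 onset /k/, coda /∅/ ok → permitted

yes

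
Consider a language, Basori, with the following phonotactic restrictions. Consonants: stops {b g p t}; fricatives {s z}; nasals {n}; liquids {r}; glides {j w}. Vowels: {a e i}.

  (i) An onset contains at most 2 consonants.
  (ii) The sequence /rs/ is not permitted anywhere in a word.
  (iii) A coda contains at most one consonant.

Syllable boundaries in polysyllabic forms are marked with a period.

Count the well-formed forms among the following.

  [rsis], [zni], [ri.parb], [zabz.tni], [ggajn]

1

[rsis] — violates constraint (ii): contains banned sequence /rs/ → ill-formed
[zni] — σ1 onset /zn/ (2C), coda /∅/ ok → well-formed
[ri.parb] — violates constraint (iii): syllable 2 coda /rb/ has 2 consonants (> 1) → ill-formed
[zabz.tni] — violates constraint (iii): syllable 1 coda /bz/ has 2 consonants (> 1) → ill-formed
[ggajn] — violates constraint (iii): syllable 1 coda /jn/ has 2 consonants (> 1) → ill-formed
Well-formed: [zni] → 1.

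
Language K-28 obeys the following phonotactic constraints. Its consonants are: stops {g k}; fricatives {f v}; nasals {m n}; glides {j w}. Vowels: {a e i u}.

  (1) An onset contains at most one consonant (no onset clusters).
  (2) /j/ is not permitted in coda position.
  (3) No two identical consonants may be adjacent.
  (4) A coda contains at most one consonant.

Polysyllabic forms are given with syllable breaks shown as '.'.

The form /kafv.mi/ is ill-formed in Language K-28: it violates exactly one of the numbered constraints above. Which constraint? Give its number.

4

/kafv.mi/: syllable 1 coda /fv/ has 2 consonants (> 1).
This is a violation of constraint 4: "A coda contains at most one consonant."
The remaining constraints (1, 2, 3) are satisfied.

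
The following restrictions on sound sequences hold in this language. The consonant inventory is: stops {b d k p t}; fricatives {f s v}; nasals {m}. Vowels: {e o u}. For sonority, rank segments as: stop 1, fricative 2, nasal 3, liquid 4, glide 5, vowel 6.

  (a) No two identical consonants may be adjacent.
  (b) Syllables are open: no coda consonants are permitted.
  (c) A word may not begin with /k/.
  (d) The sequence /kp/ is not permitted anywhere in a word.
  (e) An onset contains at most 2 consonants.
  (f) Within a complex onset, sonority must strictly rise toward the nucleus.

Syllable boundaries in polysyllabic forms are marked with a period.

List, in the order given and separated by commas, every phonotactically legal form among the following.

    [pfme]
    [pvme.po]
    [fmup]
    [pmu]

[pfme] — violates constraint (e): syllable 1 onset /pfm/ has 3 consonants (> 2) → phonotactically illegal
[pvme.po] — violates constraint (e): syllable 1 onset /pvm/ has 3 consonants (> 2) → phonotactically illegal
[fmup] — violates constraint (b): syllable 1 coda /p/ has 1 consonant (> 0) → phonotactically illegal
[pmu] — σ1 onset /pm/ (1→3 rises), coda /∅/ ok → phonotactically legal

[pmu]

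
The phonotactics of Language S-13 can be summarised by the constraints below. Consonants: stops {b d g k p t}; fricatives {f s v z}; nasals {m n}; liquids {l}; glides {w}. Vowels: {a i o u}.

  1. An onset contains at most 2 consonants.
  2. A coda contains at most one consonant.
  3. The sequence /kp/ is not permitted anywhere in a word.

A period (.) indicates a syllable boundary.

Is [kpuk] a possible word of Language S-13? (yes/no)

no

[kpuk] — violates constraint 3: contains banned sequence /kp/ → phonotactically illegal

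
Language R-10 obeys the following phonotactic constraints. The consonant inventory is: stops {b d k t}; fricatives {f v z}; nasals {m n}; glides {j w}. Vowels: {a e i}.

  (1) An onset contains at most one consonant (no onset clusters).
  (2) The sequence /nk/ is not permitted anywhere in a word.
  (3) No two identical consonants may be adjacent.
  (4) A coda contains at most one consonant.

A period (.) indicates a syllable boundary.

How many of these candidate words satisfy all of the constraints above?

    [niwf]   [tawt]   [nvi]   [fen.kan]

0

[niwf] — violates constraint 4: syllable 1 coda /wf/ has 2 consonants (> 1) → not permitted
[tawt] — violates constraint 4: syllable 1 coda /wt/ has 2 consonants (> 1) → not permitted
[nvi] — violates constraint 1: syllable 1 onset /nv/ has 2 consonants (> 1) → not permitted
[fen.kan] — violates constraint 2: contains banned sequence /nk/ → not permitted
No form is permitted → 0.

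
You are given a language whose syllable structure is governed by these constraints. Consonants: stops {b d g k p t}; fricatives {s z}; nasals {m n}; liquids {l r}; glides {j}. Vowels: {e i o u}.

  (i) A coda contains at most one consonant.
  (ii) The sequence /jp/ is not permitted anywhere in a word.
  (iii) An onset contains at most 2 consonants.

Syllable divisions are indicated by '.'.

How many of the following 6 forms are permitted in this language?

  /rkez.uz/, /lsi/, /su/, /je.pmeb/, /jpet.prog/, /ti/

5

/rkez.uz/ — σ1 onset /rk/ (2C), coda /z/ ok; σ2 onset /∅/, coda /z/ ok → permitted
/lsi/ — σ1 onset /ls/ (2C), coda /∅/ ok → permitted
/su/ — σ1 onset /s/, coda /∅/ ok → permitted
/je.pmeb/ — σ1 onset /j/, coda /∅/ ok; σ2 onset /pm/ (2C), coda /b/ ok → permitted
/jpet.prog/ — violates constraint (ii): contains banned sequence /jp/ → not permitted
/ti/ — σ1 onset /t/, coda /∅/ ok → permitted
Permitted: /rkez.uz/, /lsi/, /su/, /je.pmeb/, /ti/ → 5.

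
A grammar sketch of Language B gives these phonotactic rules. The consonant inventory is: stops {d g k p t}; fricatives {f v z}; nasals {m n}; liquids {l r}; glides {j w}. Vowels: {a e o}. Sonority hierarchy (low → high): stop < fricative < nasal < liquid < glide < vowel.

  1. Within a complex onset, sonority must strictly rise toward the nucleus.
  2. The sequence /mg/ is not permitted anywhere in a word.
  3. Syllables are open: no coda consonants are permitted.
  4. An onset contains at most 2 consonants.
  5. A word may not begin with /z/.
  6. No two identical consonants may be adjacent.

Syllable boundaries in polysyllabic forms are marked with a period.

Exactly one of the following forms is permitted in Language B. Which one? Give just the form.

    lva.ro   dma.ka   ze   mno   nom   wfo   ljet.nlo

dma.ka

lva.ro — violates constraint 1: syllable 1 onset /lv/: /l/ (liquid, 4) → /v/ (fricative, 2) does not rise → not permitted
dma.ka — σ1 onset /dm/ (1→3 rises), coda /∅/ ok; σ2 onset /k/, coda /∅/ ok → permitted
ze — violates constraint 5: word begins with /z/ → not permitted
mno — violates constraint 1: syllable 1 onset /mn/: /m/ (nasal, 3) → /n/ (nasal, 3) does not rise → not permitted
nom — violates constraint 3: syllable 1 coda /m/ has 1 consonant (> 0) → not permitted
wfo — violates constraint 1: syllable 1 onset /wf/: /w/ (glide, 5) → /f/ (fricative, 2) does not rise → not permitted
ljet.nlo — violates constraint 3: syllable 1 coda /t/ has 1 consonant (> 0) → not permitted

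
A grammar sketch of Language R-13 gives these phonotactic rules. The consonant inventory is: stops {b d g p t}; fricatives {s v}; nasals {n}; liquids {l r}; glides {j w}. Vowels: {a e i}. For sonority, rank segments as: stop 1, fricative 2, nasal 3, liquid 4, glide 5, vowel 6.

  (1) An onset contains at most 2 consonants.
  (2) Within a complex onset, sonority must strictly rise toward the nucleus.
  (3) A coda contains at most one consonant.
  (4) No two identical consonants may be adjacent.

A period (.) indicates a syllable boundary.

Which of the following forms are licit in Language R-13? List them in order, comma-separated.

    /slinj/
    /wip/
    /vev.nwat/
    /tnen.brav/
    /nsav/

/slinj/ — violates constraint 3: syllable 1 coda /nj/ has 2 consonants (> 1) → illicit
/wip/ — σ1 onset /w/, coda /p/ ok → licit
/vev.nwat/ — σ1 onset /v/, coda /v/ ok; σ2 onset /nw/ (3→5 rises), coda /t/ ok → licit
/tnen.brav/ — σ1 onset /tn/ (1→3 rises), coda /n/ ok; σ2 onset /br/ (1→4 rises), coda /v/ ok → licit
/nsav/ — violates constraint 2: syllable 1 onset /ns/: /n/ (nasal, 3) → /s/ (fricative, 2) does not rise → illicit

/wip/, /vev.nwat/, /tnen.brav/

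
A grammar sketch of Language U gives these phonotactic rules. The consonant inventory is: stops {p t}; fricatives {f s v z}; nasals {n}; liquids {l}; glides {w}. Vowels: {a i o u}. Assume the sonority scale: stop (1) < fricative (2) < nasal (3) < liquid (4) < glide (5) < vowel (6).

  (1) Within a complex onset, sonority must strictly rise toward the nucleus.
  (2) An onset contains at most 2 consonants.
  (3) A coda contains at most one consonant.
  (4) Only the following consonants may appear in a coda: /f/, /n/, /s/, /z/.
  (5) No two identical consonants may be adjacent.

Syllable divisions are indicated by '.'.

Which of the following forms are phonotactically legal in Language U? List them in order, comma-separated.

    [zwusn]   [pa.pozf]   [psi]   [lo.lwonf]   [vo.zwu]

[zwusn] — violates constraint 3: syllable 1 coda /sn/ has 2 consonants (> 1) → phonotactically illegal
[pa.pozf] — violates constraint 3: syllable 2 coda /zf/ has 2 consonants (> 1) → phonotactically illegal
[psi] — σ1 onset /ps/ (1→2 rises), coda /∅/ ok → phonotactically legal
[lo.lwonf] — violates constraint 3: syllable 2 coda /nf/ has 2 consonants (> 1) → phonotactically illegal
[vo.zwu] — σ1 onset /v/, coda /∅/ ok; σ2 onset /zw/ (2→5 rises), coda /∅/ ok → phonotactically legal

[psi], [vo.zwu]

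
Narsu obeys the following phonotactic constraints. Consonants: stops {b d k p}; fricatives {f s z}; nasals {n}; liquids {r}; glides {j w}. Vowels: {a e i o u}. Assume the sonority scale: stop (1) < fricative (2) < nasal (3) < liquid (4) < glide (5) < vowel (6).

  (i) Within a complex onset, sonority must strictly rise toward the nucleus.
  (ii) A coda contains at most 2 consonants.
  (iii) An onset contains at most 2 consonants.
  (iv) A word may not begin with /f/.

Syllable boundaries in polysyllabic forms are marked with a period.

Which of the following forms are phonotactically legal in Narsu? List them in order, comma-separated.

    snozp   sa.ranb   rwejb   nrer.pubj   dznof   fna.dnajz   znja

snozp — σ1 onset /sn/ (2→3 rises), coda /zp/ (2C) ok → phonotactically legal
sa.ranb — σ1 onset /s/, coda /∅/ ok; σ2 onset /r/, coda /nb/ (2C) ok → phonotactically legal
rwejb — σ1 onset /rw/ (4→5 rises), coda /jb/ (2C) ok → phonotactically legal
nrer.pubj — σ1 onset /nr/ (3→4 rises), coda /r/ ok; σ2 onset /p/, coda /bj/ (2C) ok → phonotactically legal
dznof — violates constraint (iii): syllable 1 onset /dzn/ has 3 consonants (> 2) → phonotactically illegal
fna.dnajz — violates constraint (iv): word begins with /f/ → phonotactically illegal
znja — violates constraint (iii): syllable 1 onset /znj/ has 3 consonants (> 2) → phonotactically illegal

snozp, sa.ranb, rwejb, nrer.pubj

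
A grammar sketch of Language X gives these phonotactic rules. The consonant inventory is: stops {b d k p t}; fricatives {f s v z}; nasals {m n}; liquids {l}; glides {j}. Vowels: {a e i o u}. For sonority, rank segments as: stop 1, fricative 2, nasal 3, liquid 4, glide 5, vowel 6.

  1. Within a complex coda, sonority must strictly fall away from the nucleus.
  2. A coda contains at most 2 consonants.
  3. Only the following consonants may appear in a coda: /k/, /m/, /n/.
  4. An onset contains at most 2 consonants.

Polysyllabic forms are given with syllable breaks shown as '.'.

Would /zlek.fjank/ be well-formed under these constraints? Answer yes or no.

yes

/zlek.fjank/ — σ1 onset /zl/ (2C), coda /k/ ok; σ2 onset /fj/ (2C), coda /nk/ (3→1 falls) ok → well-formed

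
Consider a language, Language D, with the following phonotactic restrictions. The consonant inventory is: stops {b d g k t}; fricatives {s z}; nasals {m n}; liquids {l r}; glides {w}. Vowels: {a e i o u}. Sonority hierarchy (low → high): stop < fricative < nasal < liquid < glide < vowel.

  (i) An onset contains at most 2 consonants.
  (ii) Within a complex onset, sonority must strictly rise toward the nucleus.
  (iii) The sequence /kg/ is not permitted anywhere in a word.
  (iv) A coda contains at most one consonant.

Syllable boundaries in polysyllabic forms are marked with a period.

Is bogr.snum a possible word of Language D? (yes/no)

no

bogr.snum — violates constraint (iv): syllable 1 coda /gr/ has 2 consonants (> 1) → not permitted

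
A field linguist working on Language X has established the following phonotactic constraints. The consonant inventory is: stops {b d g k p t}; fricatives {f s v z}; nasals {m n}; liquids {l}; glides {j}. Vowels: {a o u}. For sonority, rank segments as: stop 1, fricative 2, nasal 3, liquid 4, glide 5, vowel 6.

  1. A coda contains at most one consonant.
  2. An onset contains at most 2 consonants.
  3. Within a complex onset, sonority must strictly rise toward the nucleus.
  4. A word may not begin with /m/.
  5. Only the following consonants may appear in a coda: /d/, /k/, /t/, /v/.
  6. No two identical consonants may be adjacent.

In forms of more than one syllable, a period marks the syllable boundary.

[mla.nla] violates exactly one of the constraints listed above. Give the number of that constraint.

[mla.nla]: word begins with /m/.
This is a violation of constraint 4: "A word may not begin with /m/."
The remaining constraints (1, 2, 3, 5, 6) are satisfied.

4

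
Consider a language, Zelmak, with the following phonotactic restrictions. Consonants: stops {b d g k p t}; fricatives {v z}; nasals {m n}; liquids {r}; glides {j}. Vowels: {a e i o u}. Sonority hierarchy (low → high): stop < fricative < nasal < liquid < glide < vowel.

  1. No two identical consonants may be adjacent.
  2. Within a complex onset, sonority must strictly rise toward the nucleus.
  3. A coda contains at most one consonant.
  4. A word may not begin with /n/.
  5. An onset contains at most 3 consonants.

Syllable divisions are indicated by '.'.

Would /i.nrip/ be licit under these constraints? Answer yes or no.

yes

/i.nrip/ — σ1 onset /∅/, coda /∅/ ok; σ2 onset /nr/ (3→4 rises), coda /p/ ok → licit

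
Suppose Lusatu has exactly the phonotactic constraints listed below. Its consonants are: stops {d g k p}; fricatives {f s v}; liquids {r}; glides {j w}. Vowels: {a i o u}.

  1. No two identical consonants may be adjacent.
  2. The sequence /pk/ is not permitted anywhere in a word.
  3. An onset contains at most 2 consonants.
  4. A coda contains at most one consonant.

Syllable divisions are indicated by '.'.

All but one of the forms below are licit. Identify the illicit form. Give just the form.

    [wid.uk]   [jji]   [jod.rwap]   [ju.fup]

[jji]

[wid.uk] — σ1 onset /w/, coda /d/ ok; σ2 onset /∅/, coda /k/ ok → licit
[jji] — violates constraint 1: adjacent identical consonants /jj/ → illicit
[jod.rwap] — σ1 onset /j/, coda /d/ ok; σ2 onset /rw/ (2C), coda /p/ ok → licit
[ju.fup] — σ1 onset /j/, coda /∅/ ok; σ2 onset /f/, coda /p/ ok → licit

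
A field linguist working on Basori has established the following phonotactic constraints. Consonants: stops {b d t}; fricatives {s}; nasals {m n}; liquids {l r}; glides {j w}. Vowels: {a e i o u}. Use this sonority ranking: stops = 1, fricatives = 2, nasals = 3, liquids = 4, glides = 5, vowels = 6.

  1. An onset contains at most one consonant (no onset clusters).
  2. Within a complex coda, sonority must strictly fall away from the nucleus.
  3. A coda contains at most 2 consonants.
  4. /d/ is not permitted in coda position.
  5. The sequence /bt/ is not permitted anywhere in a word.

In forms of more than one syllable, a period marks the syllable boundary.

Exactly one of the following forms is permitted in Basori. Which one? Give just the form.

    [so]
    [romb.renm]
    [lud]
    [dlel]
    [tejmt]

[so]

[so] — σ1 onset /s/, coda /∅/ ok → permitted
[romb.renm] — violates constraint 2: syllable 2 coda /nm/: /n/ (nasal, 3) → /m/ (nasal, 3) does not fall → not permitted
[lud] — violates constraint 4: syllable 1 coda contains /d/ → not permitted
[dlel] — violates constraint 1: syllable 1 onset /dl/ has 2 consonants (> 1) → not permitted
[tejmt] — violates constraint 3: syllable 1 coda /jmt/ has 3 consonants (> 2) → not permitted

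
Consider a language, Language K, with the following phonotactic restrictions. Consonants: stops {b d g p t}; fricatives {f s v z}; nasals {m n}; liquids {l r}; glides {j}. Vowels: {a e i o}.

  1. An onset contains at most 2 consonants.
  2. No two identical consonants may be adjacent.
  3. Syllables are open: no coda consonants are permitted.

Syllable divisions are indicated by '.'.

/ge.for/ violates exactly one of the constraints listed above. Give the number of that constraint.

/ge.for/: syllable 2 coda /r/ has 1 consonant (> 0).
This is a violation of constraint 3: "Syllables are open: no coda consonants are permitted."
The remaining constraints (1, 2) are satisfied.

3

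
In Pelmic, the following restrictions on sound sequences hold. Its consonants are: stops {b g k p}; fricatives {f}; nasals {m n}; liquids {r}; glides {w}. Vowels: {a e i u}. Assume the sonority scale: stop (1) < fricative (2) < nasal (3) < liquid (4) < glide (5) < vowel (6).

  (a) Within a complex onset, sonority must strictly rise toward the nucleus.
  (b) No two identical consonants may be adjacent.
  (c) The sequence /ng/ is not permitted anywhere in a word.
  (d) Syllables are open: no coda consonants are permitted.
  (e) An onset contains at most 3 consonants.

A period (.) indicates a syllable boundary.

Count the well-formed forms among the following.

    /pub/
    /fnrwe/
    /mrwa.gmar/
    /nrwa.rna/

/pub/ — violates constraint (d): syllable 1 coda /b/ has 1 consonant (> 0) → ill-formed
/fnrwe/ — violates constraint (e): syllable 1 onset /fnrw/ has 4 consonants (> 3) → ill-formed
/mrwa.gmar/ — violates constraint (d): syllable 2 coda /r/ has 1 consonant (> 0) → ill-formed
/nrwa.rna/ — violates constraint (a): syllable 2 onset /rn/: /r/ (liquid, 4) → /n/ (nasal, 3) does not rise → ill-formed
No form is well-formed → 0.

0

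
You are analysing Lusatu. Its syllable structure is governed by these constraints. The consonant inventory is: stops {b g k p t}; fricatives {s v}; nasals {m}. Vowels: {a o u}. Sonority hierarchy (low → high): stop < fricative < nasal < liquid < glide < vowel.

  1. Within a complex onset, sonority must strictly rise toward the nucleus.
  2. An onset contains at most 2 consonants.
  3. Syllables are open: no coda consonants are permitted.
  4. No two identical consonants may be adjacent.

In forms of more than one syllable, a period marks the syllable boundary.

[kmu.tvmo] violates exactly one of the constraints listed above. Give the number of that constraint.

[kmu.tvmo]: syllable 2 onset /tvm/ has 3 consonants (> 2).
This is a violation of constraint 2: "An onset contains at most 2 consonants."
The remaining constraints (1, 3, 4) are satisfied.

2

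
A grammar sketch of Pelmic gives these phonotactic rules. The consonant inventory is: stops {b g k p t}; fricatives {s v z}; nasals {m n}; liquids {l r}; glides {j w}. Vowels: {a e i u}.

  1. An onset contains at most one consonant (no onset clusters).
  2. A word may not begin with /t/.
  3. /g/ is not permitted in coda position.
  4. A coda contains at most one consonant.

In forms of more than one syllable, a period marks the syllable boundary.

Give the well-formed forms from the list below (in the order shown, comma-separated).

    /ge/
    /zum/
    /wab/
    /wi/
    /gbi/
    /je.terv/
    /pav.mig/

/ge/ — σ1 onset /g/, coda /∅/ ok → well-formed
/zum/ — σ1 onset /z/, coda /m/ ok → well-formed
/wab/ — σ1 onset /w/, coda /b/ ok → well-formed
/wi/ — σ1 onset /w/, coda /∅/ ok → well-formed
/gbi/ — violates constraint 1: syllable 1 onset /gb/ has 2 consonants (> 1) → ill-formed
/je.terv/ — violates constraint 4: syllable 2 coda /rv/ has 2 consonants (> 1) → ill-formed
/pav.mig/ — violates constraint 3: syllable 2 coda contains /g/ → ill-formed

/ge/, /zum/, /wab/, /wi/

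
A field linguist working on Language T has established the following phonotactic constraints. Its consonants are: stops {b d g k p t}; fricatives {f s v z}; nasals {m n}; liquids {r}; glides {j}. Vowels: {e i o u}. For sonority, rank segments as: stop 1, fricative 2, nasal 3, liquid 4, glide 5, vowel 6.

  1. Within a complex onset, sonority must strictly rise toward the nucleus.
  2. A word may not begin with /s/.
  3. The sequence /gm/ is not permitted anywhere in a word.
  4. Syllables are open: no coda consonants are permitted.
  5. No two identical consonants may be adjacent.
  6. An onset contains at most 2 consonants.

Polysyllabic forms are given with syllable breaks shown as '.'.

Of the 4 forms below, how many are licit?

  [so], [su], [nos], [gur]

[so] — violates constraint 2: word begins with /s/ → illicit
[su] — violates constraint 2: word begins with /s/ → illicit
[nos] — violates constraint 4: syllable 1 coda /s/ has 1 consonant (> 0) → illicit
[gur] — violates constraint 4: syllable 1 coda /r/ has 1 consonant (> 0) → illicit
No form is licit → 0.

0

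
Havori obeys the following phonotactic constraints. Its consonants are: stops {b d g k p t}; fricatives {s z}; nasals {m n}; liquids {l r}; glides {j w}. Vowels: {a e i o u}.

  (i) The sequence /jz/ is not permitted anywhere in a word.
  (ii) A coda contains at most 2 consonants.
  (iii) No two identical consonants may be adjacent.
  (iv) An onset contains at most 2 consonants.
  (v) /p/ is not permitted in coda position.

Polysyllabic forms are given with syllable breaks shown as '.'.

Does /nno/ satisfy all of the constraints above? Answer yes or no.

no

/nno/ — violates constraint (iii): adjacent identical consonants /nn/ → illicit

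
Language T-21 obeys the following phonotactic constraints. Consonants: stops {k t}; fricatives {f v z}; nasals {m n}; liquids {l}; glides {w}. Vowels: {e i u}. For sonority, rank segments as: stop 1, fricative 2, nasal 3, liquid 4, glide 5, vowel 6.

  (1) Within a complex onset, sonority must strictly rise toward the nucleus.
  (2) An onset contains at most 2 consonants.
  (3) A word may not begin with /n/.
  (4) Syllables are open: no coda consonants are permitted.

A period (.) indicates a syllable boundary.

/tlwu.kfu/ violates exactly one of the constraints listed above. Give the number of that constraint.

2

/tlwu.kfu/: syllable 1 onset /tlw/ has 3 consonants (> 2).
This is a violation of constraint 2: "An onset contains at most 2 consonants."
The remaining constraints (1, 3, 4) are satisfied.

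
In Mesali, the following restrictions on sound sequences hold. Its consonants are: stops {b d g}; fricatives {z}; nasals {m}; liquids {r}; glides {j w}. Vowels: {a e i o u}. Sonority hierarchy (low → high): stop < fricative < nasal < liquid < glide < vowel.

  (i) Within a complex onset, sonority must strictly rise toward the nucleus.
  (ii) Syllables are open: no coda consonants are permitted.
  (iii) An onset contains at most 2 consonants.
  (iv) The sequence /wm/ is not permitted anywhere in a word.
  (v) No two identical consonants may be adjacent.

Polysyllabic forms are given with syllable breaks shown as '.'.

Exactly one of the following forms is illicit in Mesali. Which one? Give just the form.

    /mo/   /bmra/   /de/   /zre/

/bmra/

/mo/ — σ1 onset /m/, coda /∅/ ok → licit
/bmra/ — violates constraint (iii): syllable 1 onset /bmr/ has 3 consonants (> 2) → illicit
/de/ — σ1 onset /d/, coda /∅/ ok → licit
/zre/ — σ1 onset /zr/ (2→4 rises), coda /∅/ ok → licit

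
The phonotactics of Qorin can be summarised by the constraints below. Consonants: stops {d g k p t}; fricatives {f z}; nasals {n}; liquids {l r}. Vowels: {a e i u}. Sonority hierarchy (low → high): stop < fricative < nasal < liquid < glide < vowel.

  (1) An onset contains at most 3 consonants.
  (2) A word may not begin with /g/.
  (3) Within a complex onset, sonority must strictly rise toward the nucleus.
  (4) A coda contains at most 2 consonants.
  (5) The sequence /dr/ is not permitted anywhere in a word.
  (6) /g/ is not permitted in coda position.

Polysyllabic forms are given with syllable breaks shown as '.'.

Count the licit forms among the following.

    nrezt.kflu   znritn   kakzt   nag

2

nrezt.kflu — σ1 onset /nr/ (3→4 rises), coda /zt/ (2C) ok; σ2 onset /kfl/ (1→2→4 rises), coda /∅/ ok → licit
znritn — σ1 onset /znr/ (2→3→4 rises), coda /tn/ (2C) ok → licit
kakzt — violates constraint 4: syllable 1 coda /kzt/ has 3 consonants (> 2) → illicit
nag — violates constraint 6: syllable 1 coda contains /g/ → illicit
Licit: nrezt.kflu, znritn → 2.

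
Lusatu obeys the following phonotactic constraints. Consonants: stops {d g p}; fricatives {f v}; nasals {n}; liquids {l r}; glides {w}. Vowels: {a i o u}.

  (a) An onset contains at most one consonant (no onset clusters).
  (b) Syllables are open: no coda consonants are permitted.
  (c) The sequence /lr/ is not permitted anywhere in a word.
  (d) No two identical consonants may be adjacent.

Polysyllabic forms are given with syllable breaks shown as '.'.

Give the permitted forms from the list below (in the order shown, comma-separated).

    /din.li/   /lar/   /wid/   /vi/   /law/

/din.li/ — violates constraint (b): syllable 1 coda /n/ has 1 consonant (> 0) → not permitted
/lar/ — violates constraint (b): syllable 1 coda /r/ has 1 consonant (> 0) → not permitted
/wid/ — violates constraint (b): syllable 1 coda /d/ has 1 consonant (> 0) → not permitted
/vi/ — σ1 onset /v/, coda /∅/ ok → permitted
/law/ — violates constraint (b): syllable 1 coda /w/ has 1 consonant (> 0) → not permitted

/vi/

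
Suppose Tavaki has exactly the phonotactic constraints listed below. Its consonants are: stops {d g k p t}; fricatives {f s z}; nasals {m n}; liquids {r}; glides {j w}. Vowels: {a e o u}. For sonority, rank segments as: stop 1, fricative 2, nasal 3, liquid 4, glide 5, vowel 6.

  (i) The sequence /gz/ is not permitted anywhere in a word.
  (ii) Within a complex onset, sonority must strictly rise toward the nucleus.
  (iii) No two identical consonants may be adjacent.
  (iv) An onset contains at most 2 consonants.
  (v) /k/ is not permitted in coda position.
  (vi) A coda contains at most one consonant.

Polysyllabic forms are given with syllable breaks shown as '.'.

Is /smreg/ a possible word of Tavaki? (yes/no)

no

/smreg/ — violates constraint (iv): syllable 1 onset /smr/ has 3 consonants (> 2) → ill-formed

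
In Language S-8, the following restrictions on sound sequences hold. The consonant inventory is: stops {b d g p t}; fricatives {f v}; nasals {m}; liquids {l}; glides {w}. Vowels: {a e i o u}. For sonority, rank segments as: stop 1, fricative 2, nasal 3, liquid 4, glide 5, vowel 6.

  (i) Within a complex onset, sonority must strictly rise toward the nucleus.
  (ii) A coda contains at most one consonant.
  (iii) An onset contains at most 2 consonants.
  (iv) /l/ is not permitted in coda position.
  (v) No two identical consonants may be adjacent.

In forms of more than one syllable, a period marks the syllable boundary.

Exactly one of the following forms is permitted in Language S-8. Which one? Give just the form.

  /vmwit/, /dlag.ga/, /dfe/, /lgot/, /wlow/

/vmwit/ — violates constraint (iii): syllable 1 onset /vmw/ has 3 consonants (> 2) → not permitted
/dlag.ga/ — violates constraint (v): adjacent identical consonants /gg/ → not permitted
/dfe/ — σ1 onset /df/ (1→2 rises), coda /∅/ ok → permitted
/lgot/ — violates constraint (i): syllable 1 onset /lg/: /l/ (liquid, 4) → /g/ (stop, 1) does not rise → not permitted
/wlow/ — violates constraint (i): syllable 1 onset /wl/: /w/ (glide, 5) → /l/ (liquid, 4) does not rise → not permitted

/dfe/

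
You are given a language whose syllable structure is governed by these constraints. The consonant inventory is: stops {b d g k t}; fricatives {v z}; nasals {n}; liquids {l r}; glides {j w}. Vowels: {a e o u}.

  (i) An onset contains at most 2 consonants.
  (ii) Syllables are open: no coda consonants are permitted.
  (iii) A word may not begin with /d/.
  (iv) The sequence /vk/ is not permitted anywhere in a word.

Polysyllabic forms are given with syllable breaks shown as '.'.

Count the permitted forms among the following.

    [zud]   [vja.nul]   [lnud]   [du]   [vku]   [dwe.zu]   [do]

0

[zud] — violates constraint (ii): syllable 1 coda /d/ has 1 consonant (> 0) → not permitted
[vja.nul] — violates constraint (ii): syllable 2 coda /l/ has 1 consonant (> 0) → not permitted
[lnud] — violates constraint (ii): syllable 1 coda /d/ has 1 consonant (> 0) → not permitted
[du] — violates constraint (iii): word begins with /d/ → not permitted
[vku] — violates constraint (iv): contains banned sequence /vk/ → not permitted
[dwe.zu] — violates constraint (iii): word begins with /d/ → not permitted
[do] — violates constraint (iii): word begins with /d/ → not permitted
No form is permitted → 0.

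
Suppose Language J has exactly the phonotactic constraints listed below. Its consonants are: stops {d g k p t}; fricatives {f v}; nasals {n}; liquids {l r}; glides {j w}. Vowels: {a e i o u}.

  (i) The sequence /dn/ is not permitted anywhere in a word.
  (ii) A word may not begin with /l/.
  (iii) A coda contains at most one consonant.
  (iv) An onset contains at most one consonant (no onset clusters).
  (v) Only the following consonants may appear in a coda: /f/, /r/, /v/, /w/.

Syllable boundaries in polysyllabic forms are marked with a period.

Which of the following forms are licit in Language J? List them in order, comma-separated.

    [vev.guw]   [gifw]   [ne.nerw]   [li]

[vev.guw]

[vev.guw] — σ1 onset /v/, coda /v/ ok; σ2 onset /g/, coda /w/ ok → licit
[gifw] — violates constraint (iii): syllable 1 coda /fw/ has 2 consonants (> 1) → illicit
[ne.nerw] — violates constraint (iii): syllable 2 coda /rw/ has 2 consonants (> 1) → illicit
[li] — violates constraint (ii): word begins with /l/ → illicit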